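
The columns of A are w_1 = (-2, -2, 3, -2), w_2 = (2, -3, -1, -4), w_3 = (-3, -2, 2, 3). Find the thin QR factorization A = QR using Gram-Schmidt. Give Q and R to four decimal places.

Q = [[-0.4364, 0.5070, -0.1170], [-0.4364, -0.4436, -0.7790], [0.6547, -0.3802, -0.2116], [-0.4364, -0.6337, 0.5786]], R = [[4.5826, 1.5275, 2.1822], [0.0000, 5.2599, -3.2954], [0.0000, 0.0000, 3.2216]]

w_1 = (-2, -2, 3, -2); ‖w_1‖ = 4.5826, so q_1 = (-0.4364, -0.4364, 0.6547, -0.4364).
q_1·w_2 = (-0.4364)·2 + (-0.4364)·(-3) + 0.6547·(-1) + (-0.4364)·(-4) = 1.5275.
u_2 = w_2 − 1.5275·q_1 = (2.6667, -2.3333, -2.0000, -3.3333).
‖u_2‖ = 5.2599, so q_2 = (0.5070, -0.4436, -0.3802, -0.6337).
q_1·w_3 = (-0.4364)·(-3) + (-0.4364)·(-2) + 0.6547·2 + (-0.4364)·3 = 2.1822; q_2·w_3 = 0.5070·(-3) + (-0.4436)·(-2) + (-0.3802)·2 + (-0.6337)·3 = -3.2954.
u_3 = w_3 − 2.1822·q_1 + 3.2954·q_2 = (-0.3769, -2.5095, -0.6816, 1.8640).
‖u_3‖ = 3.2216, so q_3 = (-0.1170, -0.7790, -0.2116, 0.5786).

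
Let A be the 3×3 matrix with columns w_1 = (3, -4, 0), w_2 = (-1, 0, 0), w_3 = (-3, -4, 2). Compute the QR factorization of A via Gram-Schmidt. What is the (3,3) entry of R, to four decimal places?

r_{33} = 2.0000

w_1 = (3, -4, 0); ‖w_1‖ = 5.0000, so e_1 = (0.6000, -0.8000, 0.0000).
e_1·w_2 = 0.6000·(-1) + (-0.8000)·0 + 0.0000·0 = -0.6000.
u_2 = w_2 + 0.6000·e_1 = (-0.6400, -0.4800, 0.0000).
‖u_2‖ = 0.8000, so e_2 = (-0.8000, -0.6000, 0.0000).
e_1·w_3 = 0.6000·(-3) + (-0.8000)·(-4) + 0.0000·2 = 1.4000; e_2·w_3 = (-0.8000)·(-3) + (-0.6000)·(-4) + 0.0000·2 = 4.8000.
u_3 = w_3 − 1.4000·e_1 − 4.8000·e_2 = (0.0000, 0.0000, 2.0000).
r_{33} = ‖u_3‖ = 2.0000.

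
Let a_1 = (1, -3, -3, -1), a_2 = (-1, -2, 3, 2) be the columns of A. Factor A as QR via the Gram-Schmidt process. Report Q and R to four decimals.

a_1 = (1, -3, -3, -1); ‖a_1‖ = 4.4721, so q_1 = (0.2236, -0.6708, -0.6708, -0.2236).
q_1·a_2 = 0.2236·(-1) + (-0.6708)·(-2) + (-0.6708)·3 + (-0.2236)·2 = -1.3416.
u_2 = a_2 + 1.3416·q_1 = (-0.7000, -2.9000, 2.1000, 1.7000).
‖u_2‖ = 4.0249, so q_2 = (-0.1739, -0.7205, 0.5217, 0.4224).

Q = [[0.2236, -0.1739], [-0.6708, -0.7205], [-0.6708, 0.5217], [-0.2236, 0.4224]], R = [[4.4721, -1.3416], [0.0000, 4.0249]]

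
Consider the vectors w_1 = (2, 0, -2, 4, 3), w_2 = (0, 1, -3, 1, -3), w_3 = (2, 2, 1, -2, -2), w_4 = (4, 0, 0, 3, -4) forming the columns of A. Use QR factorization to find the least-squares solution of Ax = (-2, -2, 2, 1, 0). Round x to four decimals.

x = (-0.5952, -0.4833, -1.0578, 0.4290)

w_1 = (2, 0, -2, 4, 3); ‖w_1‖ = 5.7446, so e_1 = (0.3482, 0.0000, -0.3482, 0.6963, 0.5222).
e_1·w_2 = 0.3482·0 + 0.0000·1 + (-0.3482)·(-3) + 0.6963·1 + 0.5222·(-3) = 0.1741.
u_2 = w_2 − 0.1741·e_1 = (-0.0606, 1.0000, -2.9394, 0.8788, -3.0909).
‖u_2‖ = 4.4687, so e_2 = (-0.0136, 0.2238, -0.6578, 0.1967, -0.6917).
e_1·w_3 = 0.3482·2 + 0.0000·2 + (-0.3482)·1 + 0.6963·(-2) + 0.5222·(-2) = -2.0889; e_2·w_3 = (-0.0136)·2 + 0.2238·2 + (-0.6578)·1 + 0.1967·(-2) + (-0.6917)·(-2) = 0.7527.
u_3 = w_3 + 2.0889·e_1 − 0.7527·e_2 = (2.7375, 1.8316, 0.7678, -0.6935, -0.3885).
‖u_3‖ = 3.4742, so e_3 = (0.7880, 0.5272, 0.2210, -0.1996, -0.1118).
e_1·w_4 = 0.3482·4 + 0.0000·0 + (-0.3482)·0 + 0.6963·3 + 0.5222·(-4) = 1.3926; e_2·w_4 = (-0.0136)·4 + 0.2238·0 + (-0.6578)·0 + 0.1967·3 + (-0.6917)·(-4) = 3.3024; e_3·w_4 = 0.7880·4 + 0.5272·0 + 0.2210·0 + (-0.1996)·3 + (-0.1118)·(-4) = 3.0003.
u_4 = w_4 − 1.3926·e_1 − 3.3024·e_2 − 3.0003·e_3 = (1.1959, -2.3207, 1.9940, 1.9798, -2.1076).
‖u_4‖ = 4.3764, so e_4 = (0.2733, -0.5303, 0.4556, 0.4524, -0.4816).
Qᵀb = (-0.6963, -1.5393, -2.3879, 1.8776).
Back-substitute: x_4 = 1.8776/4.3764 = 0.4290.
x_3 = (-2.3879 − 3.0003·0.4290)/3.4742 = -1.0578.
x_2 = (-1.5393 − 0.7527·(-1.0578) − 3.3024·0.4290)/4.4687 = -0.4833.
x_1 = (-0.6963 − 0.1741·(-0.4833) + 2.0889·(-1.0578) − 1.3926·0.4290)/5.7446 = -0.5952.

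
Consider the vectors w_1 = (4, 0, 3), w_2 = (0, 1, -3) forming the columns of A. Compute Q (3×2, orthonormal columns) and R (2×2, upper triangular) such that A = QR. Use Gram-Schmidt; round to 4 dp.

q_1 = w_1/‖w_1‖ = (4, 0, 3)/5.0000 = (0.8000, 0.0000, 0.6000).
r_{12} = q_1·w_2 = -1.8000.
u_2 = w_2 + 1.8000·q_1 = (1.4400, 1.0000, -1.9200).
‖u_2‖ = 2.6000, so q_2 = (0.5538, 0.3846, -0.7385).

Q = [[0.8000, 0.5538], [0.0000, 0.3846], [0.6000, -0.7385]], R = [[5.0000, -1.8000], [0.0000, 2.6000]]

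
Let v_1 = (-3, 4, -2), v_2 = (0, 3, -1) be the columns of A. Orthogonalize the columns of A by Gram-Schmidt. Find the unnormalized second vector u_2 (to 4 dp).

u_2 = (1.4483, 1.0690, -0.0345)

e_1 = v_1/‖v_1‖ = (-3, 4, -2)/5.3852 = (-0.5571, 0.7428, -0.3714).
r_{12} = e_1·v_2 = 2.5997.
u_2 = v_2 − 2.5997·e_1 = (1.4483, 1.0690, -0.0345).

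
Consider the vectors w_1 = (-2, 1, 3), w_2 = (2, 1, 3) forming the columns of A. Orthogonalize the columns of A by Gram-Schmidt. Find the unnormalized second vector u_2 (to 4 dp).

u_2 = (2.8571, 0.5714, 1.7143)

w_1 = (-2, 1, 3); ‖w_1‖ = 3.7417, so q_1 = (-0.5345, 0.2673, 0.8018).
q_1·w_2 = (-0.5345)·2 + 0.2673·1 + 0.8018·3 = 1.6036.
u_2 = w_2 − 1.6036·q_1 = (2.8571, 0.5714, 1.7143).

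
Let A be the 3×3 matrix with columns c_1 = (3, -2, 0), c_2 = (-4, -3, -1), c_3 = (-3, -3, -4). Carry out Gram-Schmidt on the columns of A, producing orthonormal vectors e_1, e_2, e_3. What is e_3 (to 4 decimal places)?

e_3 = (0.1151, 0.1726, -0.9782)

e_1 = c_1/‖c_1‖ = (3, -2, 0)/3.6056 = (0.8321, -0.5547, 0.0000).
r_{12} = e_1·c_2 = -1.6641.
u_2 = c_2 + 1.6641·e_1 = (-2.6154, -3.9231, -1.0000).
‖u_2‖ = 4.8198, so e_2 = (-0.5426, -0.8139, -0.2075).
r_{13} = e_1·c_3 = -0.8321; r_{23} = e_2·c_3 = 4.8996.
u_3 = c_3 + 0.8321·e_1 − 4.8996·e_2 = (0.3510, 0.5265, -2.9834).
‖u_3‖ = 3.0498, so e_3 = (0.1151, 0.1726, -0.9782).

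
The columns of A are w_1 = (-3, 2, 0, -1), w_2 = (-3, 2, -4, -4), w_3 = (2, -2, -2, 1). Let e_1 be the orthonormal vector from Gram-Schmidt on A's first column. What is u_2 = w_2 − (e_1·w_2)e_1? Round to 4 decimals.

u_2 = (0.6429, -0.4286, -4.0000, -2.7857)

w_1 = (-3, 2, 0, -1); ‖w_1‖ = 3.7417, so e_1 = (-0.8018, 0.5345, 0.0000, -0.2673).
e_1·w_2 = (-0.8018)·(-3) + 0.5345·2 + 0.0000·(-4) + (-0.2673)·(-4) = 4.5434.
u_2 = w_2 − 4.5434·e_1 = (0.6429, -0.4286, -4.0000, -2.7857).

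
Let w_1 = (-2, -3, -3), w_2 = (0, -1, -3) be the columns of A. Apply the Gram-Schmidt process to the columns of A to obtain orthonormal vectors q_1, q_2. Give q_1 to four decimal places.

q_1 = (-0.4264, -0.6396, -0.6396)

w_1 = (-2, -3, -3); ‖w_1‖ = 4.6904, so q_1 = (-0.4264, -0.6396, -0.6396).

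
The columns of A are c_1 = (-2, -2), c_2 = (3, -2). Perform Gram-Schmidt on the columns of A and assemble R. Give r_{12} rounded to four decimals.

c_1 = (-2, -2); ‖c_1‖ = 2.8284, so e_1 = (-0.7071, -0.7071).
r_{12} = e_1·c_2 = -0.7071.

r_{12} = -0.7071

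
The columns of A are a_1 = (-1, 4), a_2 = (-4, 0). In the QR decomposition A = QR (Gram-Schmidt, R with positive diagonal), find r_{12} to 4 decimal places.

r_{12} = 0.9701

q_1 = a_1/‖a_1‖ = (-1, 4)/4.1231 = (-0.2425, 0.9701).
r_{12} = q_1·a_2 = 0.9701.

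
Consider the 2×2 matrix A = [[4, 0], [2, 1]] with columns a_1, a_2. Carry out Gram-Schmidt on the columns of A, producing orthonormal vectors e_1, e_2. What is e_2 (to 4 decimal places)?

e_2 = (-0.4472, 0.8944)

e_1 = a_1/‖a_1‖ = (4, 2)/4.4721 = (0.8944, 0.4472).
r_{12} = e_1·a_2 = 0.4472.
u_2 = a_2 − 0.4472·e_1 = (-0.4000, 0.8000).
‖u_2‖ = 0.8944, so e_2 = (-0.4472, 0.8944).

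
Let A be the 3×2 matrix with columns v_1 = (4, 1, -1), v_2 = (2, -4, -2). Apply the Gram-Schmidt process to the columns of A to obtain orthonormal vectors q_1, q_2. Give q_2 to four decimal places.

v_1 = (4, 1, -1); ‖v_1‖ = 4.2426, so q_1 = (0.9428, 0.2357, -0.2357).
q_1·v_2 = 0.9428·2 + 0.2357·(-4) + (-0.2357)·(-2) = 1.4142.
u_2 = v_2 − 1.4142·q_1 = (0.6667, -4.3333, -1.6667).
‖u_2‖ = 4.6904, so q_2 = (0.1421, -0.9239, -0.3553).

q_2 = (0.1421, -0.9239, -0.3553)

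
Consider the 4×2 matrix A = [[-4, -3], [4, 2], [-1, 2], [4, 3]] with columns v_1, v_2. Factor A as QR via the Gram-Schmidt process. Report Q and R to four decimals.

v_1 = (-4, 4, -1, 4); ‖v_1‖ = 7.0000, so q_1 = (-0.5714, 0.5714, -0.1429, 0.5714).
q_1·v_2 = (-0.5714)·(-3) + 0.5714·2 + (-0.1429)·2 + 0.5714·3 = 4.2857.
u_2 = v_2 − 4.2857·q_1 = (-0.5510, -0.4490, 2.6122, 0.5510).
‖u_2‖ = 2.7627, so q_2 = (-0.1994, -0.1625, 0.9455, 0.1994).

Q = [[-0.5714, -0.1994], [0.5714, -0.1625], [-0.1429, 0.9455], [0.5714, 0.1994]], R = [[7.0000, 4.2857], [0.0000, 2.7627]]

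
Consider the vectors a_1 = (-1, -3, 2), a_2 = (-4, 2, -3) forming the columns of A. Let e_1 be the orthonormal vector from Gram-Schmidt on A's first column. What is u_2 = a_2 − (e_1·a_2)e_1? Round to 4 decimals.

u_2 = (-4.5714, 0.2857, -1.8571)

a_1 = (-1, -3, 2); ‖a_1‖ = 3.7417, so e_1 = (-0.2673, -0.8018, 0.5345).
e_1·a_2 = (-0.2673)·(-4) + (-0.8018)·2 + 0.5345·(-3) = -2.1381.
u_2 = a_2 + 2.1381·e_1 = (-4.5714, 0.2857, -1.8571).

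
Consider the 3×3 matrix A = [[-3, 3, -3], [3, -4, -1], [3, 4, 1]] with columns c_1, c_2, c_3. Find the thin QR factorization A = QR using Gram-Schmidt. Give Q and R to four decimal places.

e_1 = c_1/‖c_1‖ = (-3, 3, 3)/5.1962 = (-0.5774, 0.5774, 0.5774).
r_{12} = e_1·c_2 = -1.7321.
u_2 = c_2 + 1.7321·e_1 = (2.0000, -3.0000, 5.0000).
‖u_2‖ = 6.1644, so e_2 = (0.3244, -0.4867, 0.8111).
r_{13} = e_1·c_3 = 1.7321; r_{23} = e_2·c_3 = 0.3244.
u_3 = c_3 − 1.7321·e_1 − 0.3244·e_2 = (-2.1053, -1.8421, -0.2632).
‖u_3‖ = 2.8098, so e_3 = (-0.7493, -0.6556, -0.0937).

Q = [[-0.5774, 0.3244, -0.7493], [0.5774, -0.4867, -0.6556], [0.5774, 0.8111, -0.0937]], R = [[5.1962, -1.7321, 1.7321], [0.0000, 6.1644, 0.3244], [0.0000, 0.0000, 2.8098]]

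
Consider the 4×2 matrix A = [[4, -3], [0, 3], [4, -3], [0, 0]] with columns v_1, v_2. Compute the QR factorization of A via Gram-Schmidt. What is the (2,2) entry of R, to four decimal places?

r_{22} = 3.0000

v_1 = (4, 0, 4, 0); ‖v_1‖ = 5.6569, so q_1 = (0.7071, 0.0000, 0.7071, 0.0000).
q_1·v_2 = 0.7071·(-3) + 0.0000·3 + 0.7071·(-3) + 0.0000·0 = -4.2426.
u_2 = v_2 + 4.2426·q_1 = (0.0000, 3.0000, 0.0000, 0.0000).
r_{22} = ‖u_2‖ = 3.0000.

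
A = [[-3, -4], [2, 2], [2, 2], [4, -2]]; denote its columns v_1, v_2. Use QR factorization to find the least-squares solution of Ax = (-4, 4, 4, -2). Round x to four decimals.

x = (0.1641, 1.2154)

q_1 = v_1/‖v_1‖ = (-3, 2, 2, 4)/5.7446 = (-0.5222, 0.3482, 0.3482, 0.6963).
r_{12} = q_1·v_2 = 2.0889.
u_2 = v_2 − 2.0889·q_1 = (-2.9091, 1.2727, 1.2727, -3.4545).
‖u_2‖ = 4.8617, so q_2 = (-0.5984, 0.2618, 0.2618, -0.7106).
Qᵀb = (3.4816, 5.9089).
Back-substitute: x_2 = 5.9089/4.8617 = 1.2154.
x_1 = (3.4816 − 2.0889·1.2154)/5.7446 = 0.1641.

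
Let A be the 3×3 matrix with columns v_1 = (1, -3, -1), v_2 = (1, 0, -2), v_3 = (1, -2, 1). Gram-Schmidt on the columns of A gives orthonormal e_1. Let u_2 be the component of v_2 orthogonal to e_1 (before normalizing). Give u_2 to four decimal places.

u_2 = (0.7273, 0.8182, -1.7273)

e_1 = v_1/‖v_1‖ = (1, -3, -1)/3.3166 = (0.3015, -0.9045, -0.3015).
r_{12} = e_1·v_2 = 0.9045.
u_2 = v_2 − 0.9045·e_1 = (0.7273, 0.8182, -1.7273).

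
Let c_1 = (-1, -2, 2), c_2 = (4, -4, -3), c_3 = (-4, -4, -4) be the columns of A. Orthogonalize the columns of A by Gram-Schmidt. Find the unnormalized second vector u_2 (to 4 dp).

q_1 = c_1/‖c_1‖ = (-1, -2, 2)/3.0000 = (-0.3333, -0.6667, 0.6667).
r_{12} = q_1·c_2 = -0.6667.
u_2 = c_2 + 0.6667·q_1 = (3.7778, -4.4444, -2.5556).

u_2 = (3.7778, -4.4444, -2.5556)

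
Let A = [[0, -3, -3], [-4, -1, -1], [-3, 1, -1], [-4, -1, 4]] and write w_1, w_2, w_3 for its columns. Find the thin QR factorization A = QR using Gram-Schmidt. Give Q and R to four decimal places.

Q = [[0.0000, -0.8889, -0.2988], [-0.6247, -0.1518, -0.3438], [-0.4685, 0.4047, -0.5123], [-0.6247, -0.1518, 0.7280]], R = [[6.4031, 0.7809, -1.4056], [0.0000, 3.3749, 1.8067], [0.0000, 0.0000, 4.6648]]

e_1 = w_1/‖w_1‖ = (0, -4, -3, -4)/6.4031 = (0.0000, -0.6247, -0.4685, -0.6247).
r_{12} = e_1·w_2 = 0.7809.
u_2 = w_2 − 0.7809·e_1 = (-3.0000, -0.5122, 1.3659, -0.5122).
‖u_2‖ = 3.3749, so e_2 = (-0.8889, -0.1518, 0.4047, -0.1518).
r_{13} = e_1·w_3 = -1.4056; r_{23} = e_2·w_3 = 1.8067.
u_3 = w_3 + 1.4056·e_1 − 1.8067·e_2 = (-1.3940, -1.6039, -2.3897, 3.3961).
‖u_3‖ = 4.6648, so e_3 = (-0.2988, -0.3438, -0.5123, 0.7280).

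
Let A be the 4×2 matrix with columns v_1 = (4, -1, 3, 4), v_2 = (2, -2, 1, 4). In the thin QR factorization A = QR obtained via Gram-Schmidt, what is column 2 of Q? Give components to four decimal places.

e_2 = (-0.3415, -0.5870, -0.4803, 0.5550)

e_1 = v_1/‖v_1‖ = (4, -1, 3, 4)/6.4807 = (0.6172, -0.1543, 0.4629, 0.6172).
r_{12} = e_1·v_2 = 4.4748.
u_2 = v_2 − 4.4748·e_1 = (-0.7619, -1.3095, -1.0714, 1.2381).
‖u_2‖ = 2.2307, so e_2 = (-0.3415, -0.5870, -0.4803, 0.5550).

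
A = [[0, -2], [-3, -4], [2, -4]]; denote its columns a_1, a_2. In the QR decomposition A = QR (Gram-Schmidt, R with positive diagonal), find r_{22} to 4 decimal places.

r_{22} = 5.8965

a_1 = (0, -3, 2); ‖a_1‖ = 3.6056, so q_1 = (0.0000, -0.8321, 0.5547).
q_1·a_2 = 0.0000·(-2) + (-0.8321)·(-4) + 0.5547·(-4) = 1.1094.
u_2 = a_2 − 1.1094·q_1 = (-2.0000, -3.0769, -4.6154).
r_{22} = ‖u_2‖ = 5.8965.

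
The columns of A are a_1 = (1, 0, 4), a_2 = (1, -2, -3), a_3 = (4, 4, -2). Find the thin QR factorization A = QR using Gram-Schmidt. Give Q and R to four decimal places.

a_1 = (1, 0, 4); ‖a_1‖ = 4.1231, so e_1 = (0.2425, 0.0000, 0.9701).
e_1·a_2 = 0.2425·1 + 0.0000·(-2) + 0.9701·(-3) = -2.6679.
u_2 = a_2 + 2.6679·e_1 = (1.6471, -2.0000, -0.4118).
‖u_2‖ = 2.6234, so e_2 = (0.6278, -0.7624, -0.1570).
e_1·a_3 = 0.2425·4 + 0.0000·4 + 0.9701·(-2) = -0.9701; e_2·a_3 = 0.6278·4 + (-0.7624)·4 + (-0.1570)·(-2) = -0.2242.
u_3 = a_3 + 0.9701·e_1 + 0.2242·e_2 = (4.3761, 3.8291, -1.0940).
‖u_3‖ = 5.9168, so e_3 = (0.7396, 0.6472, -0.1849).

Q = [[0.2425, 0.6278, 0.7396], [0.0000, -0.7624, 0.6472], [0.9701, -0.1570, -0.1849]], R = [[4.1231, -2.6679, -0.9701], [0.0000, 2.6234, -0.2242], [0.0000, 0.0000, 5.9168]]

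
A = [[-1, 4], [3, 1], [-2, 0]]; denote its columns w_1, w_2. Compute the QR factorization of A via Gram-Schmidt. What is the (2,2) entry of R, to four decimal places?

w_1 = (-1, 3, -2); ‖w_1‖ = 3.7417, so q_1 = (-0.2673, 0.8018, -0.5345).
q_1·w_2 = (-0.2673)·4 + 0.8018·1 + (-0.5345)·0 = -0.2673.
u_2 = w_2 + 0.2673·q_1 = (3.9286, 1.2143, -0.1429).
r_{22} = ‖u_2‖ = 4.1144.

r_{22} = 4.1144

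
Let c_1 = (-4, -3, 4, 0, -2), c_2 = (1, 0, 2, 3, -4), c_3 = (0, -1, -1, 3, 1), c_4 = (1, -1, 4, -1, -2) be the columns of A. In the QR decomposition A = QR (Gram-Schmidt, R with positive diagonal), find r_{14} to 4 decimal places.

q_1 = c_1/‖c_1‖ = (-4, -3, 4, 0, -2)/6.7082 = (-0.5963, -0.4472, 0.5963, 0.0000, -0.2981).
r_{14} = q_1·c_4 = 2.8324.

r_{14} = 2.8324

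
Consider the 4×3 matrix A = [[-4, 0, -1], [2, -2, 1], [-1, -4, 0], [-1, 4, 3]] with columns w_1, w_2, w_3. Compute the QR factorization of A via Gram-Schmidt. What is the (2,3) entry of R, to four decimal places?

r_{23} = 1.7756

q_1 = w_1/‖w_1‖ = (-4, 2, -1, -1)/4.6904 = (-0.8528, 0.4264, -0.2132, -0.2132).
r_{12} = q_1·w_2 = -0.8528.
u_2 = w_2 + 0.8528·q_1 = (-0.7273, -1.6364, -4.1818, 3.8182).
‖u_2‖ = 5.9391, so q_2 = (-0.1225, -0.2755, -0.7041, 0.6429).
r_{23} = q_2·w_3 = 1.7756.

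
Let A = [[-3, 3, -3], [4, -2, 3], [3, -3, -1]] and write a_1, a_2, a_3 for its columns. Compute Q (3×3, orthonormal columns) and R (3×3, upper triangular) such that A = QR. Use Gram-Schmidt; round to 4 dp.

q_1 = a_1/‖a_1‖ = (-3, 4, 3)/5.8310 = (-0.5145, 0.6860, 0.5145).
r_{12} = q_1·a_2 = -4.4590.
u_2 = a_2 + 4.4590·q_1 = (0.7059, 1.0588, -0.7059).
‖u_2‖ = 1.4552, so q_2 = (0.4851, 0.7276, -0.4851).
r_{13} = q_1·a_3 = 3.0870; r_{23} = q_2·a_3 = 1.2127.
u_3 = a_3 − 3.0870·q_1 − 1.2127·q_2 = (-2.0000, 0.0000, -2.0000).
‖u_3‖ = 2.8284, so q_3 = (-0.7071, 0.0000, -0.7071).

Q = [[-0.5145, 0.4851, -0.7071], [0.6860, 0.7276, 0.0000], [0.5145, -0.4851, -0.7071]], R = [[5.8310, -4.4590, 3.0870], [0.0000, 1.4552, 1.2127], [0.0000, 0.0000, 2.8284]]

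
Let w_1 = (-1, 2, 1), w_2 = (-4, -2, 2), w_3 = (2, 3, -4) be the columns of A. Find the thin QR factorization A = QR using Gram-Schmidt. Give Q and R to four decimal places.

q_1 = w_1/‖w_1‖ = (-1, 2, 1)/2.4495 = (-0.4082, 0.8165, 0.4082).
r_{12} = q_1·w_2 = 0.8165.
u_2 = w_2 − 0.8165·q_1 = (-3.6667, -2.6667, 1.6667).
‖u_2‖ = 4.8305, so q_2 = (-0.7591, -0.5521, 0.3450).
r_{13} = q_1·w_3 = 0.0000; r_{23} = q_2·w_3 = -4.5544.
u_3 = w_3 + 0.0000·q_1 + 4.5544·q_2 = (-1.4571, 0.4857, -2.4286).
‖u_3‖ = 2.8735, so q_3 = (-0.5071, 0.1690, -0.8452).

Q = [[-0.4082, -0.7591, -0.5071], [0.8165, -0.5521, 0.1690], [0.4082, 0.3450, -0.8452]], R = [[2.4495, 0.8165, 0.0000], [0.0000, 4.8305, -4.5544], [0.0000, 0.0000, 2.8735]]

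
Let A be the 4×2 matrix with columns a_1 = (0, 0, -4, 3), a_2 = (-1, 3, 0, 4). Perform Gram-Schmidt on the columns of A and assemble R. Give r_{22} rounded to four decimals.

r_{22} = 4.4989

a_1 = (0, 0, -4, 3); ‖a_1‖ = 5.0000, so e_1 = (0.0000, 0.0000, -0.8000, 0.6000).
e_1·a_2 = 0.0000·(-1) + 0.0000·3 + (-0.8000)·0 + 0.6000·4 = 2.4000.
u_2 = a_2 − 2.4000·e_1 = (-1.0000, 3.0000, 1.9200, 2.5600).
r_{22} = ‖u_2‖ = 4.4989.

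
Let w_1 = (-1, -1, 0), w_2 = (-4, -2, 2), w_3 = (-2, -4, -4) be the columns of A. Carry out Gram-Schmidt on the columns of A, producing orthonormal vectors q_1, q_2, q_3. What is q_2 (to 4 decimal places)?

q_2 = (-0.4082, 0.4082, 0.8165)

w_1 = (-1, -1, 0); ‖w_1‖ = 1.4142, so q_1 = (-0.7071, -0.7071, 0.0000).
q_1·w_2 = (-0.7071)·(-4) + (-0.7071)·(-2) + 0.0000·2 = 4.2426.
u_2 = w_2 − 4.2426·q_1 = (-1.0000, 1.0000, 2.0000).
‖u_2‖ = 2.4495, so q_2 = (-0.4082, 0.4082, 0.8165).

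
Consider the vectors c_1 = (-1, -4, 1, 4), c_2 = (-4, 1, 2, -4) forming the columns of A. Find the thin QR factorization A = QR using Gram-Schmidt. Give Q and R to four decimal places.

Q = [[-0.1715, -0.7894], [-0.6860, -0.1158], [0.1715, 0.4315], [0.6860, -0.4210]], R = [[5.8310, -2.4010], [0.0000, 5.5889]]

c_1 = (-1, -4, 1, 4); ‖c_1‖ = 5.8310, so e_1 = (-0.1715, -0.6860, 0.1715, 0.6860).
e_1·c_2 = (-0.1715)·(-4) + (-0.6860)·1 + 0.1715·2 + 0.6860·(-4) = -2.4010.
u_2 = c_2 + 2.4010·e_1 = (-4.4118, -0.6471, 2.4118, -2.3529).
‖u_2‖ = 5.5889, so e_2 = (-0.7894, -0.1158, 0.4315, -0.4210).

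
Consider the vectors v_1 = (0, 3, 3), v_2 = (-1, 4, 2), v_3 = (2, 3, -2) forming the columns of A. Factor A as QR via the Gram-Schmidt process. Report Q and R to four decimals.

v_1 = (0, 3, 3); ‖v_1‖ = 4.2426, so q_1 = (0.0000, 0.7071, 0.7071).
q_1·v_2 = 0.0000·(-1) + 0.7071·4 + 0.7071·2 = 4.2426.
u_2 = v_2 − 4.2426·q_1 = (-1.0000, 1.0000, -1.0000).
‖u_2‖ = 1.7321, so q_2 = (-0.5774, 0.5774, -0.5774).
q_1·v_3 = 0.0000·2 + 0.7071·3 + 0.7071·(-2) = 0.7071; q_2·v_3 = (-0.5774)·2 + 0.5774·3 + (-0.5774)·(-2) = 1.7321.
u_3 = v_3 − 0.7071·q_1 − 1.7321·q_2 = (3.0000, 1.5000, -1.5000).
‖u_3‖ = 3.6742, so q_3 = (0.8165, 0.4082, -0.4082).

Q = [[0.0000, -0.5774, 0.8165], [0.7071, 0.5774, 0.4082], [0.7071, -0.5774, -0.4082]], R = [[4.2426, 4.2426, 0.7071], [0.0000, 1.7321, 1.7321], [0.0000, 0.0000, 3.6742]]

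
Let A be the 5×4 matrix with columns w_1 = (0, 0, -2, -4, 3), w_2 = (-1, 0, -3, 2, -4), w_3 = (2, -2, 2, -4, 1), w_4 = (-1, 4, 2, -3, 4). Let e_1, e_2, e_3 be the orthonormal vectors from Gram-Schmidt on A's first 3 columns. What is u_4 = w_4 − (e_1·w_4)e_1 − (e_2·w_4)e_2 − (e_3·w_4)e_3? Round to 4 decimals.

w_1 = (0, 0, -2, -4, 3); ‖w_1‖ = 5.3852, so e_1 = (0.0000, 0.0000, -0.3714, -0.7428, 0.5571).
e_1·w_2 = 0.0000·(-1) + 0.0000·0 + (-0.3714)·(-3) + (-0.7428)·2 + 0.5571·(-4) = -2.5997.
u_2 = w_2 + 2.5997·e_1 = (-1.0000, 0.0000, -3.9655, 0.0690, -2.5517).
‖u_2‖ = 4.8209, so e_2 = (-0.2074, 0.0000, -0.8226, 0.0143, -0.5293).
e_1·w_3 = 0.0000·2 + 0.0000·(-2) + (-0.3714)·2 + (-0.7428)·(-4) + 0.5571·1 = 2.7854; e_2·w_3 = (-0.2074)·2 + 0.0000·(-2) + (-0.8226)·2 + 0.0143·(-4) + (-0.5293)·1 = -2.6465.
u_3 = w_3 − 2.7854·e_1 + 2.6465·e_2 = (1.4510, -2.0000, 0.8576, -1.8932, -1.9525).
‖u_3‖ = 3.7732, so e_3 = (0.3846, -0.5300, 0.2273, -0.5017, -0.5175).
e_1·w_4 = 0.0000·(-1) + 0.0000·4 + (-0.3714)·2 + (-0.7428)·(-3) + 0.5571·4 = 3.7139; e_2·w_4 = (-0.2074)·(-1) + 0.0000·4 + (-0.8226)·2 + 0.0143·(-3) + (-0.5293)·4 = -3.5978; e_3·w_4 = 0.3846·(-1) + (-0.5300)·4 + 0.2273·2 + (-0.5017)·(-3) + (-0.5175)·4 = -2.6148.
u_4 = w_4 − 3.7139·e_1 + 3.5978·e_2 + 2.6148·e_3 = (-0.7407, 2.6140, 1.0142, -1.5019, -1.3264).

u_4 = (-0.7407, 2.6140, 1.0142, -1.5019, -1.3264)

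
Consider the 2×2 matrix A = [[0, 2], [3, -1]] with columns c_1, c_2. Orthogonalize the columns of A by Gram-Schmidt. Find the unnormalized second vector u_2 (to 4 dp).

u_2 = (2.0000, 0.0000)

c_1 = (0, 3); ‖c_1‖ = 3.0000, so q_1 = (0.0000, 1.0000).
q_1·c_2 = 0.0000·2 + 1.0000·(-1) = -1.0000.
u_2 = c_2 + 1.0000·q_1 = (2.0000, 0.0000).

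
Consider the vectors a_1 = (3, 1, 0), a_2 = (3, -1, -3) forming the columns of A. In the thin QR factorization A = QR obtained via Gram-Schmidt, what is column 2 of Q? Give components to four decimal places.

a_1 = (3, 1, 0); ‖a_1‖ = 3.1623, so e_1 = (0.9487, 0.3162, 0.0000).
e_1·a_2 = 0.9487·3 + 0.3162·(-1) + 0.0000·(-3) = 2.5298.
u_2 = a_2 − 2.5298·e_1 = (0.6000, -1.8000, -3.0000).
‖u_2‖ = 3.5496, so e_2 = (0.1690, -0.5071, -0.8452).

e_2 = (0.1690, -0.5071, -0.8452)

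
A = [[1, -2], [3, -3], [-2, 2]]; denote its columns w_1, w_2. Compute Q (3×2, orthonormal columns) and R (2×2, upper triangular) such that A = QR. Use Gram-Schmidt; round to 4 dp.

Q = [[0.2673, -0.9636], [0.8018, 0.2224], [-0.5345, -0.1482]], R = [[3.7417, -4.0089], [0.0000, 0.9636]]

w_1 = (1, 3, -2); ‖w_1‖ = 3.7417, so q_1 = (0.2673, 0.8018, -0.5345).
q_1·w_2 = 0.2673·(-2) + 0.8018·(-3) + (-0.5345)·2 = -4.0089.
u_2 = w_2 + 4.0089·q_1 = (-0.9286, 0.2143, -0.1429).
‖u_2‖ = 0.9636, so q_2 = (-0.9636, 0.2224, -0.1482).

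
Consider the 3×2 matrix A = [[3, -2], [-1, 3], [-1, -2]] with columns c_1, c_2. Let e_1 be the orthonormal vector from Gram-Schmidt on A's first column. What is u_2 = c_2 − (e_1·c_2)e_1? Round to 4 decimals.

c_1 = (3, -1, -1); ‖c_1‖ = 3.3166, so e_1 = (0.9045, -0.3015, -0.3015).
e_1·c_2 = 0.9045·(-2) + (-0.3015)·3 + (-0.3015)·(-2) = -2.1106.
u_2 = c_2 + 2.1106·e_1 = (-0.0909, 2.3636, -2.6364).

u_2 = (-0.0909, 2.3636, -2.6364)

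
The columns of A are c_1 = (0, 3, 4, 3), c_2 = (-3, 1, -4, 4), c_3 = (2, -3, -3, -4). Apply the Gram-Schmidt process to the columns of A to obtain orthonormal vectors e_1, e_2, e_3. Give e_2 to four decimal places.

e_2 = (-0.4631, 0.1680, -0.5993, 0.6310)

e_1 = c_1/‖c_1‖ = (0, 3, 4, 3)/5.8310 = (0.0000, 0.5145, 0.6860, 0.5145).
r_{12} = e_1·c_2 = -0.1715.
u_2 = c_2 + 0.1715·e_1 = (-3.0000, 1.0882, -3.8824, 4.0882).
‖u_2‖ = 6.4785, so e_2 = (-0.4631, 0.1680, -0.5993, 0.6310).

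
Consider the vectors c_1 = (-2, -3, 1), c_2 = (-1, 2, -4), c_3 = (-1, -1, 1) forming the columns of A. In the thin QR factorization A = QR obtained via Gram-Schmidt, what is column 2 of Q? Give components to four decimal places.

q_1 = c_1/‖c_1‖ = (-2, -3, 1)/3.7417 = (-0.5345, -0.8018, 0.2673).
r_{12} = q_1·c_2 = -2.1381.
u_2 = c_2 + 2.1381·q_1 = (-2.1429, 0.2857, -3.4286).
‖u_2‖ = 4.0532, so q_2 = (-0.5287, 0.0705, -0.8459).

q_2 = (-0.5287, 0.0705, -0.8459)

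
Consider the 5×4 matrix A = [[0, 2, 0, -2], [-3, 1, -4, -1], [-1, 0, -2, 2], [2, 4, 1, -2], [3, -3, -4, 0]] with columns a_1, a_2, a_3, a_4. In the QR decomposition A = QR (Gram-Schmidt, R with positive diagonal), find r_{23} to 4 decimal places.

a_1 = (0, -3, -1, 2, 3); ‖a_1‖ = 4.7958, so e_1 = (0.0000, -0.6255, -0.2085, 0.4170, 0.6255).
e_1·a_2 = 0.0000·2 + (-0.6255)·1 + (-0.2085)·0 + 0.4170·4 + 0.6255·(-3) = -0.8341.
u_2 = a_2 + 0.8341·e_1 = (2.0000, 0.4783, -0.1739, 4.3478, -2.4783).
‖u_2‖ = 5.4133, so e_2 = (0.3695, 0.0883, -0.0321, 0.8032, -0.4578).
r_{23} = e_2·a_3 = 2.3452.

r_{23} = 2.3452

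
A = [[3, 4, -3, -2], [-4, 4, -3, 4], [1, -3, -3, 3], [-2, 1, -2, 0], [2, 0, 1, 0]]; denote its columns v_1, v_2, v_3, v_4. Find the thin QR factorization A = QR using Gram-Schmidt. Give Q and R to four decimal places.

Q = [[0.5145, 0.7617, -0.3332, -0.1701], [-0.6860, 0.4673, -0.2302, 0.5054], [0.1715, -0.4346, -0.8490, 0.2464], [-0.3430, 0.0748, -0.2931, -0.6021], [0.3430, 0.0841, 0.1708, 0.5407]], R = [[5.8310, -1.5435, 1.0290, -3.2585], [0.0000, 6.2943, -2.4485, -0.9579], [0.0000, 0.0000, 4.9946, -2.8016], [0.0000, 0.0000, 0.0000, 3.1010]]

e_1 = v_1/‖v_1‖ = (3, -4, 1, -2, 2)/5.8310 = (0.5145, -0.6860, 0.1715, -0.3430, 0.3430).
r_{12} = e_1·v_2 = -1.5435.
u_2 = v_2 + 1.5435·e_1 = (4.7941, 2.9412, -2.7353, 0.4706, 0.5294).
‖u_2‖ = 6.2943, so e_2 = (0.7617, 0.4673, -0.4346, 0.0748, 0.0841).
r_{13} = e_1·v_3 = 1.0290; r_{23} = e_2·v_3 = -2.4485.
u_3 = v_3 − 1.0290·e_1 + 2.4485·e_2 = (-1.6644, -1.1500, -4.2405, -1.4640, 0.8530).
‖u_3‖ = 4.9946, so e_3 = (-0.3332, -0.2302, -0.8490, -0.2931, 0.1708).
r_{14} = e_1·v_4 = -3.2585; r_{24} = e_2·v_4 = -0.9579; r_{34} = e_3·v_4 = -2.8016.
u_4 = v_4 + 3.2585·e_1 + 0.9579·e_2 + 2.8016·e_3 = (-0.5275, 1.5673, 0.7639, -1.8672, 1.6767).
‖u_4‖ = 3.1010, so e_4 = (-0.1701, 0.5054, 0.2464, -0.6021, 0.5407).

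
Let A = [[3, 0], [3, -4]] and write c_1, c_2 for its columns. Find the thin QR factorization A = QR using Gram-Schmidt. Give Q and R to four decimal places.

Q = [[0.7071, 0.7071], [0.7071, -0.7071]], R = [[4.2426, -2.8284], [0.0000, 2.8284]]

e_1 = c_1/‖c_1‖ = (3, 3)/4.2426 = (0.7071, 0.7071).
r_{12} = e_1·c_2 = -2.8284.
u_2 = c_2 + 2.8284·e_1 = (2.0000, -2.0000).
‖u_2‖ = 2.8284, so e_2 = (0.7071, -0.7071).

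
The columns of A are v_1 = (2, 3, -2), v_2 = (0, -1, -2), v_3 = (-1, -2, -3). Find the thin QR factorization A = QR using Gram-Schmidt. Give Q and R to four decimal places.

Q = [[0.4851, -0.0529, -0.8729], [0.7276, -0.5293, 0.4364], [-0.4851, -0.8468, -0.2182]], R = [[4.1231, 0.2425, -0.4851], [0.0000, 2.2229, 3.6519], [0.0000, 0.0000, 0.6547]]

e_1 = v_1/‖v_1‖ = (2, 3, -2)/4.1231 = (0.4851, 0.7276, -0.4851).
r_{12} = e_1·v_2 = 0.2425.
u_2 = v_2 − 0.2425·e_1 = (-0.1176, -1.1765, -1.8824).
‖u_2‖ = 2.2229, so e_2 = (-0.0529, -0.5293, -0.8468).
r_{13} = e_1·v_3 = -0.4851; r_{23} = e_2·v_3 = 3.6519.
u_3 = v_3 + 0.4851·e_1 − 3.6519·e_2 = (-0.5714, 0.2857, -0.1429).
‖u_3‖ = 0.6547, so e_3 = (-0.8729, 0.4364, -0.2182).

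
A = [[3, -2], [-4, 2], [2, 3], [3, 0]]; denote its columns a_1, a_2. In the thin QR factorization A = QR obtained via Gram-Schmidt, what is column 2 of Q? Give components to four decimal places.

e_1 = a_1/‖a_1‖ = (3, -4, 2, 3)/6.1644 = (0.4867, -0.6489, 0.3244, 0.4867).
r_{12} = e_1·a_2 = -1.2978.
u_2 = a_2 + 1.2978·e_1 = (-1.3684, 1.1579, 3.4211, 0.6316).
‖u_2‖ = 3.9135, so e_2 = (-0.3497, 0.2959, 0.8742, 0.1614).

e_2 = (-0.3497, 0.2959, 0.8742, 0.1614)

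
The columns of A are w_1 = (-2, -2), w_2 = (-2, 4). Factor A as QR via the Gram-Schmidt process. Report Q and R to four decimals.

w_1 = (-2, -2); ‖w_1‖ = 2.8284, so e_1 = (-0.7071, -0.7071).
e_1·w_2 = (-0.7071)·(-2) + (-0.7071)·4 = -1.4142.
u_2 = w_2 + 1.4142·e_1 = (-3.0000, 3.0000).
‖u_2‖ = 4.2426, so e_2 = (-0.7071, 0.7071).

Q = [[-0.7071, -0.7071], [-0.7071, 0.7071]], R = [[2.8284, -1.4142], [0.0000, 4.2426]]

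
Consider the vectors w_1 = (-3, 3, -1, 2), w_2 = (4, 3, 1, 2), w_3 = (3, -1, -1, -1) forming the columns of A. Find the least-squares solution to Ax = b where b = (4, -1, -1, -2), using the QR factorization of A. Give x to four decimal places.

x = (-0.0907, 0.0218, 1.2242)

w_1 = (-3, 3, -1, 2); ‖w_1‖ = 4.7958, so e_1 = (-0.6255, 0.6255, -0.2085, 0.4170).
e_1·w_2 = (-0.6255)·4 + 0.6255·3 + (-0.2085)·1 + 0.4170·2 = 0.0000.
u_2 = w_2 + 0.0000·e_1 = (4.0000, 3.0000, 1.0000, 2.0000).
‖u_2‖ = 5.4772, so e_2 = (0.7303, 0.5477, 0.1826, 0.3651).
e_1·w_3 = (-0.6255)·3 + 0.6255·(-1) + (-0.2085)·(-1) + 0.4170·(-1) = -2.7107; e_2·w_3 = 0.7303·3 + 0.5477·(-1) + 0.1826·(-1) + 0.3651·(-1) = 1.0954.
u_3 = w_3 + 2.7107·e_1 − 1.0954·e_2 = (0.5043, 0.0957, -1.7652, -0.2696).
‖u_3‖ = 1.8580, so e_3 = (0.2714, 0.0515, -0.9501, -0.1451).
Qᵀb = (-3.7533, 1.4606, 2.2745).
Back-substitute: x_3 = 2.2745/1.8580 = 1.2242.
x_2 = (1.4606 − 1.0954·1.2242)/5.4772 = 0.0218.
x_1 = (-3.7533 + 0.0000·0.0218 + 2.7107·1.2242)/4.7958 = -0.0907.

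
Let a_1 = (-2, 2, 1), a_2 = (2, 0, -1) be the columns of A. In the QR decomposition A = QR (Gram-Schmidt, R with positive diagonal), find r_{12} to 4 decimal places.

a_1 = (-2, 2, 1); ‖a_1‖ = 3.0000, so q_1 = (-0.6667, 0.6667, 0.3333).
r_{12} = q_1·a_2 = -1.6667.

r_{12} = -1.6667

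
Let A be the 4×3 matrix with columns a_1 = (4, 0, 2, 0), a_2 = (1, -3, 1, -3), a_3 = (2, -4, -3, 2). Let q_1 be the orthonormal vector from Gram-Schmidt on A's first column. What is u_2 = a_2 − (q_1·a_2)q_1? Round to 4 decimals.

q_1 = a_1/‖a_1‖ = (4, 0, 2, 0)/4.4721 = (0.8944, 0.0000, 0.4472, 0.0000).
r_{12} = q_1·a_2 = 1.3416.
u_2 = a_2 − 1.3416·q_1 = (-0.2000, -3.0000, 0.4000, -3.0000).

u_2 = (-0.2000, -3.0000, 0.4000, -3.0000)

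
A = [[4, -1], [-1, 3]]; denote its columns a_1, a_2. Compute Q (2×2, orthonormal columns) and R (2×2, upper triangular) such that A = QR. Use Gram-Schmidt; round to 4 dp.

a_1 = (4, -1); ‖a_1‖ = 4.1231, so q_1 = (0.9701, -0.2425).
q_1·a_2 = 0.9701·(-1) + (-0.2425)·3 = -1.6977.
u_2 = a_2 + 1.6977·q_1 = (0.6471, 2.5882).
‖u_2‖ = 2.6679, so q_2 = (0.2425, 0.9701).

Q = [[0.9701, 0.2425], [-0.2425, 0.9701]], R = [[4.1231, -1.6977], [0.0000, 2.6679]]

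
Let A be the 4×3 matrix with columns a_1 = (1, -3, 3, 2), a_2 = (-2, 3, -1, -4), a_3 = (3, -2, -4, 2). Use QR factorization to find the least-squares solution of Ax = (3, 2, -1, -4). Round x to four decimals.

x = (1.3359, 2.0783, 0.9975)

a_1 = (1, -3, 3, 2); ‖a_1‖ = 4.7958, so q_1 = (0.2085, -0.6255, 0.6255, 0.4170).
q_1·a_2 = 0.2085·(-2) + (-0.6255)·3 + 0.6255·(-1) + 0.4170·(-4) = -4.5873.
u_2 = a_2 + 4.5873·q_1 = (-1.0435, 0.1304, 1.8696, -2.0870).
‖u_2‖ = 2.9927, so q_2 = (-0.3487, 0.0436, 0.6247, -0.6973).
q_1·a_3 = 0.2085·3 + (-0.6255)·(-2) + 0.6255·(-4) + 0.4170·2 = 0.2085; q_2·a_3 = (-0.3487)·3 + 0.0436·(-2) + 0.6247·(-4) + (-0.6973)·2 = -5.0266.
u_3 = a_3 − 0.2085·q_1 + 5.0266·q_2 = (1.2039, -1.6505, -0.9903, -1.5922).
‖u_3‖ = 2.7730, so q_3 = (0.4342, -0.5952, -0.3571, -0.5742).
Qᵀb = (-2.9192, 1.2058, 2.7660).
Back-substitute: x_3 = 2.7660/2.7730 = 0.9975.
x_2 = (1.2058 + 5.0266·0.9975)/2.9927 = 2.0783.
x_1 = (-2.9192 + 4.5873·2.0783 − 0.2085·0.9975)/4.7958 = 1.3359.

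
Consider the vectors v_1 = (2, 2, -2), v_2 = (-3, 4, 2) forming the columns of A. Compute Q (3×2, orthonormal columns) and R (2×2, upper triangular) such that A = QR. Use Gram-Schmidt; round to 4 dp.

v_1 = (2, 2, -2); ‖v_1‖ = 3.4641, so q_1 = (0.5774, 0.5774, -0.5774).
q_1·v_2 = 0.5774·(-3) + 0.5774·4 + (-0.5774)·2 = -0.5774.
u_2 = v_2 + 0.5774·q_1 = (-2.6667, 4.3333, 1.6667).
‖u_2‖ = 5.3541, so q_2 = (-0.4981, 0.8093, 0.3113).

Q = [[0.5774, -0.4981], [0.5774, 0.8093], [-0.5774, 0.3113]], R = [[3.4641, -0.5774], [0.0000, 5.3541]]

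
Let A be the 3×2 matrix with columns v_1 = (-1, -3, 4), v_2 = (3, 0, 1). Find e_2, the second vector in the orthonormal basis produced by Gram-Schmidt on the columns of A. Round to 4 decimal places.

v_1 = (-1, -3, 4); ‖v_1‖ = 5.0990, so e_1 = (-0.1961, -0.5883, 0.7845).
e_1·v_2 = (-0.1961)·3 + (-0.5883)·0 + 0.7845·1 = 0.1961.
u_2 = v_2 − 0.1961·e_1 = (3.0385, 0.1154, 0.8462).
‖u_2‖ = 3.1562, so e_2 = (0.9627, 0.0366, 0.2681).

e_2 = (0.9627, 0.0366, 0.2681)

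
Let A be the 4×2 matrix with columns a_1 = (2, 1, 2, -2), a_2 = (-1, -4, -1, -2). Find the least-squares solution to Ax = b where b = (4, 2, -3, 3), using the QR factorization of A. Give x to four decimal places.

x = (-0.3852, -0.7519)

a_1 = (2, 1, 2, -2); ‖a_1‖ = 3.6056, so q_1 = (0.5547, 0.2774, 0.5547, -0.5547).
q_1·a_2 = 0.5547·(-1) + 0.2774·(-4) + 0.5547·(-1) + (-0.5547)·(-2) = -1.1094.
u_2 = a_2 + 1.1094·q_1 = (-0.3846, -3.6923, -0.3846, -2.6154).
‖u_2‖ = 4.5573, so q_2 = (-0.0844, -0.8102, -0.0844, -0.5739).
Qᵀb = (-0.5547, -3.4264).
Back-substitute: x_2 = -3.4264/4.5573 = -0.7519.
x_1 = (-0.5547 + 1.1094·(-0.7519))/3.6056 = -0.3852.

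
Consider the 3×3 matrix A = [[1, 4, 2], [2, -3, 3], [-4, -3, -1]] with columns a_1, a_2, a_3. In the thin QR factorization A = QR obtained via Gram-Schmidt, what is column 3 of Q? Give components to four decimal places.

q_1 = a_1/‖a_1‖ = (1, 2, -4)/4.5826 = (0.2182, 0.4364, -0.8729).
r_{12} = q_1·a_2 = 2.1822.
u_2 = a_2 − 2.1822·q_1 = (3.5238, -3.9524, -1.0952).
‖u_2‖ = 5.4072, so q_2 = (0.6517, -0.7309, -0.2026).
r_{13} = q_1·a_3 = 2.6186; r_{23} = q_2·a_3 = -0.6869.
u_3 = a_3 − 2.6186·q_1 + 0.6869·q_2 = (1.8762, 1.3550, 1.1466).
‖u_3‖ = 2.5828, so q_3 = (0.7264, 0.5246, 0.4439).

q_3 = (0.7264, 0.5246, 0.4439)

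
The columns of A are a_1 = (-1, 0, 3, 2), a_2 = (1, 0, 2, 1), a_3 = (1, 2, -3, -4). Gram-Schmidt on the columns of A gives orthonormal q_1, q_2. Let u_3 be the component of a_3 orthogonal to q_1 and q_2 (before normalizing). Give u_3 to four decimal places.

u_3 = (-0.2857, 2.0000, 0.8571, -1.4286)

a_1 = (-1, 0, 3, 2); ‖a_1‖ = 3.7417, so q_1 = (-0.2673, 0.0000, 0.8018, 0.5345).
q_1·a_2 = (-0.2673)·1 + 0.0000·0 + 0.8018·2 + 0.5345·1 = 1.8708.
u_2 = a_2 − 1.8708·q_1 = (1.5000, 0.0000, 0.5000, 0.0000).
‖u_2‖ = 1.5811, so q_2 = (0.9487, 0.0000, 0.3162, 0.0000).
q_1·a_3 = (-0.2673)·1 + 0.0000·2 + 0.8018·(-3) + 0.5345·(-4) = -4.8107; q_2·a_3 = 0.9487·1 + 0.0000·2 + 0.3162·(-3) + 0.0000·(-4) = 0.0000.
u_3 = a_3 + 4.8107·q_1 + 0.0000·q_2 = (-0.2857, 2.0000, 0.8571, -1.4286).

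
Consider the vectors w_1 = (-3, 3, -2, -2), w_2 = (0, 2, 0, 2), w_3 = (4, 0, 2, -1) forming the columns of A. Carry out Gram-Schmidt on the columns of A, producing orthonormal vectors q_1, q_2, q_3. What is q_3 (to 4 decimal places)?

w_1 = (-3, 3, -2, -2); ‖w_1‖ = 5.0990, so q_1 = (-0.5883, 0.5883, -0.3922, -0.3922).
q_1·w_2 = (-0.5883)·0 + 0.5883·2 + (-0.3922)·0 + (-0.3922)·2 = 0.3922.
u_2 = w_2 − 0.3922·q_1 = (0.2308, 1.7692, 0.1538, 2.1538).
‖u_2‖ = 2.8011, so q_2 = (0.0824, 0.6316, 0.0549, 0.7689).
q_1·w_3 = (-0.5883)·4 + 0.5883·0 + (-0.3922)·2 + (-0.3922)·(-1) = -2.7456; q_2·w_3 = 0.0824·4 + 0.6316·0 + 0.0549·2 + 0.7689·(-1) = -0.3295.
u_3 = w_3 + 2.7456·q_1 + 0.3295·q_2 = (2.4118, 1.8235, 0.9412, -1.8235).
‖u_3‖ = 3.6542, so q_3 = (0.6600, 0.4990, 0.2576, -0.4990).

q_3 = (0.6600, 0.4990, 0.2576, -0.4990)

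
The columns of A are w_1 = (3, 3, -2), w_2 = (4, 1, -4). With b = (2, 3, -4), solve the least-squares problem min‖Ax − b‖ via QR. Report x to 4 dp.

e_1 = w_1/‖w_1‖ = (3, 3, -2)/4.6904 = (0.6396, 0.6396, -0.4264).
r_{12} = e_1·w_2 = 4.9036.
u_2 = w_2 − 4.9036·e_1 = (0.8636, -2.1364, -1.9091).
‖u_2‖ = 2.9924, so e_2 = (0.2886, -0.7139, -0.6380).
Qᵀb = (4.9036, 0.9873).
Back-substitute: x_2 = 0.9873/2.9924 = 0.3299.
x_1 = (4.9036 − 4.9036·0.3299)/4.6904 = 0.7005.

x = (0.7005, 0.3299)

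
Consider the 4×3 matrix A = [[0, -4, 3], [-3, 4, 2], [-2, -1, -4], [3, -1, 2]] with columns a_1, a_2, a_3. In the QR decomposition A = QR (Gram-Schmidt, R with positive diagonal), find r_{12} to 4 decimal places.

a_1 = (0, -3, -2, 3); ‖a_1‖ = 4.6904, so e_1 = (0.0000, -0.6396, -0.4264, 0.6396).
r_{12} = e_1·a_2 = -2.7716.

r_{12} = -2.7716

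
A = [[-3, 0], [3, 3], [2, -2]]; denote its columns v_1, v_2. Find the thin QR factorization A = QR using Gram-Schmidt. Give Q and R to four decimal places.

Q = [[-0.6396, 0.1980], [0.6396, 0.6730], [0.4264, -0.7126]], R = [[4.6904, 1.0660], [0.0000, 3.4444]]

v_1 = (-3, 3, 2); ‖v_1‖ = 4.6904, so e_1 = (-0.6396, 0.6396, 0.4264).
e_1·v_2 = (-0.6396)·0 + 0.6396·3 + 0.4264·(-2) = 1.0660.
u_2 = v_2 − 1.0660·e_1 = (0.6818, 2.3182, -2.4545).
‖u_2‖ = 3.4444, so e_2 = (0.1980, 0.6730, -0.7126).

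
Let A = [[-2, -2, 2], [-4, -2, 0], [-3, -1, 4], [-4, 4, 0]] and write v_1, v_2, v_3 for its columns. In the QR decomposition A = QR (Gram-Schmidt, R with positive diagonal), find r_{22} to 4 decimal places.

q_1 = v_1/‖v_1‖ = (-2, -4, -3, -4)/6.7082 = (-0.2981, -0.5963, -0.4472, -0.5963).
r_{12} = q_1·v_2 = -0.1491.
u_2 = v_2 + 0.1491·q_1 = (-2.0444, -2.0889, -1.0667, 3.9111).
r_{22} = ‖u_2‖ = 4.9978.

r_{22} = 4.9978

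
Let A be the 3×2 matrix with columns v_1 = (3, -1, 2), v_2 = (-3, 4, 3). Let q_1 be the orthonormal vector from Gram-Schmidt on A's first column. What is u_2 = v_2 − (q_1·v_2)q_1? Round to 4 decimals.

u_2 = (-1.5000, 3.5000, 4.0000)

q_1 = v_1/‖v_1‖ = (3, -1, 2)/3.7417 = (0.8018, -0.2673, 0.5345).
r_{12} = q_1·v_2 = -1.8708.
u_2 = v_2 + 1.8708·q_1 = (-1.5000, 3.5000, 4.0000).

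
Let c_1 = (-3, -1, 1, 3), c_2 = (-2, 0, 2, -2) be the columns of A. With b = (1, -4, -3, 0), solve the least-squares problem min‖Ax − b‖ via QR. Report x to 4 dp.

x = (-0.0339, -0.6610)

c_1 = (-3, -1, 1, 3); ‖c_1‖ = 4.4721, so q_1 = (-0.6708, -0.2236, 0.2236, 0.6708).
q_1·c_2 = (-0.6708)·(-2) + (-0.2236)·0 + 0.2236·2 + 0.6708·(-2) = 0.4472.
u_2 = c_2 − 0.4472·q_1 = (-1.7000, 0.1000, 1.9000, -2.3000).
‖u_2‖ = 3.4351, so q_2 = (-0.4949, 0.0291, 0.5531, -0.6696).
Qᵀb = (-0.4472, -2.2707).
Back-substitute: x_2 = -2.2707/3.4351 = -0.6610.
x_1 = (-0.4472 − 0.4472·(-0.6610))/4.4721 = -0.0339.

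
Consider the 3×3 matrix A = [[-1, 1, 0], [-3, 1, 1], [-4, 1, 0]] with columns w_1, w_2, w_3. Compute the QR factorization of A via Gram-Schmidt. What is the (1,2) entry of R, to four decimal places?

w_1 = (-1, -3, -4); ‖w_1‖ = 5.0990, so e_1 = (-0.1961, -0.5883, -0.7845).
r_{12} = e_1·w_2 = -1.5689.

r_{12} = -1.5689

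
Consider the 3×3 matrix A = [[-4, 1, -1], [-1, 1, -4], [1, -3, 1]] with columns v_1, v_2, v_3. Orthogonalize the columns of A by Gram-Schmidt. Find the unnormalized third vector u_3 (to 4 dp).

u_3 = (0.5821, -3.2015, -0.8731)

v_1 = (-4, -1, 1); ‖v_1‖ = 4.2426, so q_1 = (-0.9428, -0.2357, 0.2357).
q_1·v_2 = (-0.9428)·1 + (-0.2357)·1 + 0.2357·(-3) = -1.8856.
u_2 = v_2 + 1.8856·q_1 = (-0.7778, 0.5556, -2.5556).
‖u_2‖ = 2.7285, so q_2 = (-0.2851, 0.2036, -0.9366).
q_1·v_3 = (-0.9428)·(-1) + (-0.2357)·(-4) + 0.2357·1 = 2.1213; q_2·v_3 = (-0.2851)·(-1) + 0.2036·(-4) + (-0.9366)·1 = -1.4660.
u_3 = v_3 − 2.1213·q_1 + 1.4660·q_2 = (0.5821, -3.2015, -0.8731).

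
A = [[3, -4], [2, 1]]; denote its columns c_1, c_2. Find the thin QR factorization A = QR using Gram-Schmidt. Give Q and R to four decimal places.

q_1 = c_1/‖c_1‖ = (3, 2)/3.6056 = (0.8321, 0.5547).
r_{12} = q_1·c_2 = -2.7735.
u_2 = c_2 + 2.7735·q_1 = (-1.6923, 2.5385).
‖u_2‖ = 3.0509, so q_2 = (-0.5547, 0.8321).

Q = [[0.8321, -0.5547], [0.5547, 0.8321]], R = [[3.6056, -2.7735], [0.0000, 3.0509]]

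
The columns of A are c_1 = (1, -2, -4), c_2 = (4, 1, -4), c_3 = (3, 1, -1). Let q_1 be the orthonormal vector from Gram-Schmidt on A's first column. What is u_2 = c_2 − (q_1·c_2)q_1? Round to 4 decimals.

u_2 = (3.1429, 2.7143, -0.5714)

c_1 = (1, -2, -4); ‖c_1‖ = 4.5826, so q_1 = (0.2182, -0.4364, -0.8729).
q_1·c_2 = 0.2182·4 + (-0.4364)·1 + (-0.8729)·(-4) = 3.9279.
u_2 = c_2 − 3.9279·q_1 = (3.1429, 2.7143, -0.5714).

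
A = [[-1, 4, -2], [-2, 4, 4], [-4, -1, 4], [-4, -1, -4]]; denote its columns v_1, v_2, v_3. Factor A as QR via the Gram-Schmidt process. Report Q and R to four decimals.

v_1 = (-1, -2, -4, -4); ‖v_1‖ = 6.0828, so e_1 = (-0.1644, -0.3288, -0.6576, -0.6576).
e_1·v_2 = (-0.1644)·4 + (-0.3288)·4 + (-0.6576)·(-1) + (-0.6576)·(-1) = -0.6576.
u_2 = v_2 + 0.6576·e_1 = (3.8919, 3.7838, -1.4324, -1.4324).
‖u_2‖ = 5.7938, so e_2 = (0.6717, 0.6531, -0.2472, -0.2472).
e_1·v_3 = (-0.1644)·(-2) + (-0.3288)·4 + (-0.6576)·4 + (-0.6576)·(-4) = -0.9864; e_2·v_3 = 0.6717·(-2) + 0.6531·4 + (-0.2472)·4 + (-0.2472)·(-4) = 1.2688.
u_3 = v_3 + 0.9864·e_1 − 1.2688·e_2 = (-3.0145, 2.8470, 3.6651, -4.3349).
‖u_3‖ = 7.0297, so e_3 = (-0.4288, 0.4050, 0.5214, -0.6167).

Q = [[-0.1644, 0.6717, -0.4288], [-0.3288, 0.6531, 0.4050], [-0.6576, -0.2472, 0.5214], [-0.6576, -0.2472, -0.6167]], R = [[6.0828, -0.6576, -0.9864], [0.0000, 5.7938, 1.2688], [0.0000, 0.0000, 7.0297]]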